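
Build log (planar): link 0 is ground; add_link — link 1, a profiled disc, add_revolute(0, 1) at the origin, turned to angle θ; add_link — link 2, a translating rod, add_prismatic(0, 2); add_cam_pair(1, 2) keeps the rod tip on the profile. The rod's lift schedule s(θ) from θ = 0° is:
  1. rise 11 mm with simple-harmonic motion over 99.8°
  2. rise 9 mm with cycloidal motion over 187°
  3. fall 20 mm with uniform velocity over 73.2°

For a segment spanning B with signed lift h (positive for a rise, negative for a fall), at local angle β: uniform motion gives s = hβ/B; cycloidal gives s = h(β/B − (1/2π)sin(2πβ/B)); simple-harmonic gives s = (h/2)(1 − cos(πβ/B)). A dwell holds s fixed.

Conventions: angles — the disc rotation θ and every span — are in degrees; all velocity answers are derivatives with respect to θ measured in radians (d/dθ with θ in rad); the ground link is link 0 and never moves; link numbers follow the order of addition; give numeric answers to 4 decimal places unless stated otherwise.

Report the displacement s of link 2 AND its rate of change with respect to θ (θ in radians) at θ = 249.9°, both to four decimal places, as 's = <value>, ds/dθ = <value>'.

seg 1 [0°–99.8°] simple-harmonic, h=11: full span → s += 11 → s = 11.0000
seg 2 [99.8°–286.8°] cycloidal, h=9: θ=249.9° here. β=150.1, B=187. 9·(0.8027 − sin(2π·0.8027)/(2π)) = 8.5787 → s = 19.5787
velocity in seg [99.8°–286.8°] (cycloidal), θ in radians: β = 150.1° = 2.6197 rad, B = 187° = 3.2638 rad; ds/dθ = (h/B)(1 − cos(2πβ/B)) = (9/3.2638)(1 − cos(2π·0.8027)) = 1.861484 mm/rad

s = 19.5787, ds/dθ = 1.8615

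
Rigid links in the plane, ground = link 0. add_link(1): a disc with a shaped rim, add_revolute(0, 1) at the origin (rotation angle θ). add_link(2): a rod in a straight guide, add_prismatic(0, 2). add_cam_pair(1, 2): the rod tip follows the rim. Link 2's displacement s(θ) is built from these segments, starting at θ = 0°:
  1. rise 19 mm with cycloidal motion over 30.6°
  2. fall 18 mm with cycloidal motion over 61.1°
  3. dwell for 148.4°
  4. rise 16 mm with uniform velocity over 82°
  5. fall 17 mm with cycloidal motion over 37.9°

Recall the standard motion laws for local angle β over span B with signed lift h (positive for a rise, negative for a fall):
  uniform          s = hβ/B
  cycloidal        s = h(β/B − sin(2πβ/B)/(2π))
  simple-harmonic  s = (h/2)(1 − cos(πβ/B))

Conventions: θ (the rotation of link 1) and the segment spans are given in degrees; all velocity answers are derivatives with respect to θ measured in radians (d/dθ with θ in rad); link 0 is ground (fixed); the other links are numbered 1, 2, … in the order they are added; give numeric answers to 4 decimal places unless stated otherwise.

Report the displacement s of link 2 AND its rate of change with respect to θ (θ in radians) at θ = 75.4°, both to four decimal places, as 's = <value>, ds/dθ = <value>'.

segment 1 (0° to 30.6°, cycloidal, h = 19) is passed completely: s = 0.0000 + (19) = 19.0000
θ = 75.4° falls in segment 2 (30.6° to 91.7°, cycloidal, h = -18): β = 75.4 − 30.6 = 44.8°, B = 61.1°; Δs = -18·(0.7332 − sin(2π·0.7332)/(2π)) = -16.0469; s = 19.0000 − 16.0469 = 2.9531
velocity in seg [30.6°–91.7°] (cycloidal), θ in radians: β = 44.8° = 0.7819 rad, B = 61.1° = 1.0664 rad; ds/dθ = (h/B)(1 − cos(2πβ/B)) = ((-18)/1.0664)(1 − cos(2π·0.7332)) = -18.655154 mm/rad

s = 2.9531, ds/dθ = -18.6552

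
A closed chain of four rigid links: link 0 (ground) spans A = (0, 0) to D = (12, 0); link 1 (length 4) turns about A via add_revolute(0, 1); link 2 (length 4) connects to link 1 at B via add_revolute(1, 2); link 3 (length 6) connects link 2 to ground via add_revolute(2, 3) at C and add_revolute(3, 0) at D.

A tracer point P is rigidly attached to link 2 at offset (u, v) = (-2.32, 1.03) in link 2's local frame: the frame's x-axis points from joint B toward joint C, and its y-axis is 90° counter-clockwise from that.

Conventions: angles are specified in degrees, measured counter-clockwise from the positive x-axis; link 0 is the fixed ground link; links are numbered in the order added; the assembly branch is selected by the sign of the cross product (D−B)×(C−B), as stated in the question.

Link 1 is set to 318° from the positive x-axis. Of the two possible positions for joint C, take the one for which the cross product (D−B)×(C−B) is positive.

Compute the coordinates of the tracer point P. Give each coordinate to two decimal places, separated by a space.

A=(0,0), D=(12.00,0)
B = A + 4.00·(cos318°, sin318°) = (2.9726, -2.6765)
|BD| = 9.4158
circle(B,4.00) ∩ circle(D,6.00): a=3.6459, h=1.6455
  candidates: C₊=(6.0003,-0.0626) cross=15.493; C₋=(6.9358,-3.2177) cross=-15.493
  branch + wants cross > 0 → take C=(6.0003,-0.0626) (cross=15.493)
ex = (C−B)/|BC| = (0.7569,0.6535); ey = (-0.6535,0.7569)
P = B + -2.32·ex + 1.03·ey = (0.5434,-3.4130)

0.54 -3.41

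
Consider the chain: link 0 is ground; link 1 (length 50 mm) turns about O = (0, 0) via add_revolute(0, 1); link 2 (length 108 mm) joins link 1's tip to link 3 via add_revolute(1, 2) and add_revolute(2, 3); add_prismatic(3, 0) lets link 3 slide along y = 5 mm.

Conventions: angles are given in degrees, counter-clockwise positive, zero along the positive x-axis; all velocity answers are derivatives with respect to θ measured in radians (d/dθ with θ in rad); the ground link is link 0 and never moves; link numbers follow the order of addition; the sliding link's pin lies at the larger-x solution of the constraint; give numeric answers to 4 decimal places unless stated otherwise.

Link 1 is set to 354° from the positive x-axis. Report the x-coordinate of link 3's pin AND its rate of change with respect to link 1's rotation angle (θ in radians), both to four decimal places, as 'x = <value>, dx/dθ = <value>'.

geometry: r = 50 mm, L = 108 mm, e = 5 mm
crank pin P = (r cos θ, r sin θ) = (49.726095, -5.226423)
h = r sin θ − e = -5.226423 − 5 = -10.226423
x = r cos θ + √(L² − h²) = 49.726095 + 107.514744 = 157.240839
dx/dθ = −r sin θ − h·r cos θ/√(L² − h²) (θ in radians; h = -10.226423) = 9.956194

x = 157.2408, dx/dθ = 9.9562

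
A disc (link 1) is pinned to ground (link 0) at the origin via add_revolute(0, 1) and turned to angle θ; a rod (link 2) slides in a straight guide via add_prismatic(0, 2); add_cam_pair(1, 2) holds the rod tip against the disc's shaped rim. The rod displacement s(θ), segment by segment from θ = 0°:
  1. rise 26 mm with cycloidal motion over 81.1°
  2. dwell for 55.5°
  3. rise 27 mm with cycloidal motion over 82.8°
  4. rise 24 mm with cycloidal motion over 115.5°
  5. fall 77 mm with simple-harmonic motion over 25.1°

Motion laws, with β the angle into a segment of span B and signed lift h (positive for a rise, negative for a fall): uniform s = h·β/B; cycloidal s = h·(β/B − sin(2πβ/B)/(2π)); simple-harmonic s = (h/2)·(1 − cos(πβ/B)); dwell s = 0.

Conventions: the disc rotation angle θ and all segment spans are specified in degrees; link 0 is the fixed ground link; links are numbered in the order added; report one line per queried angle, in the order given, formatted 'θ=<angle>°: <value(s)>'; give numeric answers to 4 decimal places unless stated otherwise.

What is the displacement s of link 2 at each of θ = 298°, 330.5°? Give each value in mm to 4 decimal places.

segment 1 (0° to 81.1°, cycloidal, h = 26) is passed completely: s = 0.0000 + (26) = 26.0000
segment 2 (81.1° to 136.6°, dwell): s unchanged at 26.0000
segment 3 (136.6° to 219.4°, cycloidal, h = 27) is passed completely: s = 26.0000 + (27) = 53.0000
θ = 298° falls in segment 4 (219.4° to 334.9°, cycloidal, h = 24): β = 298 − 219.4 = 78.6°, B = 115.5°; Δs = 24·(0.6805 − sin(2π·0.6805)/(2π)) = 19.7939; s = 53.0000 + 19.7939 = 72.7939
θ = 330.5° falls in segment 4 (219.4° to 334.9°, cycloidal, h = 24): β = 330.5 − 219.4 = 111.1°, B = 115.5°; Δs = 24·(0.9619 − sin(2π·0.9619)/(2π)) = 23.9913; s = 53.0000 + 23.9913 = 76.9913

θ=298°: 72.7939
θ=330.5°: 76.9913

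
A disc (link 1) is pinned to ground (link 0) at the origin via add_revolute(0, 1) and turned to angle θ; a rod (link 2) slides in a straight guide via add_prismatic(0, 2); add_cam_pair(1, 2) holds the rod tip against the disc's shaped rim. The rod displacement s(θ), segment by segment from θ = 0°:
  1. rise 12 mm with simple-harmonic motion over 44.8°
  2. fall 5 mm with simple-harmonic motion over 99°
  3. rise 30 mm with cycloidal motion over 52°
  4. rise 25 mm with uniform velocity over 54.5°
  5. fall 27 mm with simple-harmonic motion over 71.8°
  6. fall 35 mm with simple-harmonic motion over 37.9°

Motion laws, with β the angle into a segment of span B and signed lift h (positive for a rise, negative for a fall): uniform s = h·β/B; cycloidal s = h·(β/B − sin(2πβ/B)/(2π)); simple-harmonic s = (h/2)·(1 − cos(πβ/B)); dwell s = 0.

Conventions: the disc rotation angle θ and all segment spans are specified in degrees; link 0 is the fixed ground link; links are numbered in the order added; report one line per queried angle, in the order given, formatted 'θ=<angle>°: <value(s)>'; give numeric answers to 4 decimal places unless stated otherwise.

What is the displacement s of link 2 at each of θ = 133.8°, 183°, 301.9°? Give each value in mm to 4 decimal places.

segment 1 (0° to 44.8°, simple-harmonic, h = 12) is passed completely: s = 0.0000 + (12) = 12.0000
θ = 133.8° falls in segment 2 (44.8° to 143.8°, simple-harmonic, h = -5): β = 133.8 − 44.8 = 89°, B = 99°; Δs = -5/2·(1 − cos(π·0.8990)) = -4.8752; s = 12.0000 − 4.8752 = 7.1248
segment 2 (44.8° to 143.8°, simple-harmonic, h = -5) is passed completely: s = 12.0000 + (-5) = 7.0000
θ = 183° falls in segment 3 (143.8° to 195.8°, cycloidal, h = 30): β = 183 − 143.8 = 39.2°, B = 52°; Δs = 30·(0.7538 − sin(2π·0.7538)/(2π)) = 27.3886; s = 7.0000 + 27.3886 = 34.3886
segment 3 (143.8° to 195.8°, cycloidal, h = 30) is passed completely: s = 7.0000 + (30) = 37.0000
segment 4 (195.8° to 250.3°, uniform, h = 25) is passed completely: s = 37.0000 + (25) = 62.0000
θ = 301.9° falls in segment 5 (250.3° to 322.1°, simple-harmonic, h = -27): β = 301.9 − 250.3 = 51.6°, B = 71.8°; Δs = -27/2·(1 − cos(π·0.7187)) = -22.0615; s = 62.0000 − 22.0615 = 39.9385

θ=133.8°: 7.1248
θ=183°: 34.3886
θ=301.9°: 39.9385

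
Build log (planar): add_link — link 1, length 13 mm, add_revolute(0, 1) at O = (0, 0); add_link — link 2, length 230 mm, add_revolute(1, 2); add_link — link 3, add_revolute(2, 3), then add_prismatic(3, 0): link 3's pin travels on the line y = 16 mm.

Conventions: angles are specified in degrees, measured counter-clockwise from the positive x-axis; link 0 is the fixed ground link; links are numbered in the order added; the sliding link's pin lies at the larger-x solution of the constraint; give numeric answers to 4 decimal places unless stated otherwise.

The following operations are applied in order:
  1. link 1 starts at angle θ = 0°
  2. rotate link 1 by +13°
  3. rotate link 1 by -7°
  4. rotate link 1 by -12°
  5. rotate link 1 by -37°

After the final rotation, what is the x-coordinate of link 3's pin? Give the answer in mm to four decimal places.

geometry: r = 13 mm, L = 230 mm, e = 16 mm; θ starts at 0°
rotate link 1 by +13°: θ ← 0° +13° = 13°
rotate link 1 by -7°: θ ← 13° -7° = 6°
rotate link 1 by -12°: θ ← 6° -12° = -6°
rotate link 1 by -37°: θ ← -6° -37° = -43°
crank pin P = (r cos θ, r sin θ) = (9.507598, -8.865979)
h = r sin θ − e = -8.865979 − 16 = -24.865979
x = r cos θ + √(L² − h²) = 9.507598 + 228.651882 = 238.159480

238.1595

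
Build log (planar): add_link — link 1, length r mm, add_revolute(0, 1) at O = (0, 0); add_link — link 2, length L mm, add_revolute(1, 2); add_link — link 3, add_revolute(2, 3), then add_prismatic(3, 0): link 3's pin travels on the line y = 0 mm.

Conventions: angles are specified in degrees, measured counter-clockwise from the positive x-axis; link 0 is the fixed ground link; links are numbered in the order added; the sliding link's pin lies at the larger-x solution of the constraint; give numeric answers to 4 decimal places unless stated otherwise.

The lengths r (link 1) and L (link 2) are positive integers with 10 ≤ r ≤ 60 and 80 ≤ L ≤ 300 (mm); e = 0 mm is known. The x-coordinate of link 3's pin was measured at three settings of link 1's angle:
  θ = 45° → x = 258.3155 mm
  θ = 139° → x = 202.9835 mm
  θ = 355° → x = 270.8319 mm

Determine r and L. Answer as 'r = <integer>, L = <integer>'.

constraint per measurement: (x − r cos θ)² + (r sin θ − e)² = L²
subtracting the θ₁ and θ₂ equations cancels the r² and L² terms:
r = (x₁² − x₂²) / (2[(x₁cos θ₁ + e sin θ₁) − (x₂cos θ₂ + e sin θ₂)]) = 38.0000 → r = 38
L² = (x₁ − r cos θ₁)² + (r sin θ₁ − e)² = 54288.9928 → L = 233.0000 → L = 233
check at θ₃=355°: x = 270.8319 (printed 270.8319) ✓

r = 38, L = 233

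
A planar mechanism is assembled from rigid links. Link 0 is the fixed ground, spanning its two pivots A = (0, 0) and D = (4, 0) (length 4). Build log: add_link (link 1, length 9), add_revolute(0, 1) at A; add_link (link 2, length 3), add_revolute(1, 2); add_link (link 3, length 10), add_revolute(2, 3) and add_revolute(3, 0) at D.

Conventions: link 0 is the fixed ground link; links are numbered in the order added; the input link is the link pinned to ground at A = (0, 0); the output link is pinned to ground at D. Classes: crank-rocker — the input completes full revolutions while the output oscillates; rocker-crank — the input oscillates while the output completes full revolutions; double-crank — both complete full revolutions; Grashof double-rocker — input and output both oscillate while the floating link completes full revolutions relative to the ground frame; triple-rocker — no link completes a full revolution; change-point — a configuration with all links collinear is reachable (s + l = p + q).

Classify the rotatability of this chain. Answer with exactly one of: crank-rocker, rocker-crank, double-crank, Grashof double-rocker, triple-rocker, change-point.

lengths: ground=4, input=9, coupler=3, output=10
sorted: s=3 (shortest), l=10 (longest), p+q=13
s + l = 13 vs p + q = 13
s + l = p + q → change-point (collinear configuration reachable)

change-point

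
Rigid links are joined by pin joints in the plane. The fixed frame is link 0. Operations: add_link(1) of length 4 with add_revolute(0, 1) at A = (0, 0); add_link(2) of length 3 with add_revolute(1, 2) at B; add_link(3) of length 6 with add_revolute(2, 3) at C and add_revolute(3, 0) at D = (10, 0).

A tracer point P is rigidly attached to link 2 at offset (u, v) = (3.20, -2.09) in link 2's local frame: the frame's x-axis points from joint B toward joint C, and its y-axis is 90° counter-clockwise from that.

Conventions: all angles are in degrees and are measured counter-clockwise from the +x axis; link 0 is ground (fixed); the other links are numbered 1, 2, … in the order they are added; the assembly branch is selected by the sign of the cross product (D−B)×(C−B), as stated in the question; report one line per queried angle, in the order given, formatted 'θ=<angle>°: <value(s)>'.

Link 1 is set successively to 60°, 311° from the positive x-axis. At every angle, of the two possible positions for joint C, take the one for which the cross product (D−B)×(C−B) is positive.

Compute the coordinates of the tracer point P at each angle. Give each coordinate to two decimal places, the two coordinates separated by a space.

A=(0,0), D=(10.00,0)
θ=60°: B = A + 4.00·(cos60°, sin60°) = (2.0000, 3.4641)
θ=60°: |BD| = 8.7178
θ=60°: circle(B,3.00) ∩ circle(D,6.00): a=2.8103, h=1.0497
θ=60°:   candidates: C₊=(4.9961,3.3107) cross=9.152; C₋=(4.1618,1.3841) cross=-9.152
θ=60°:   branch + wants cross > 0 → take C=(4.9961,3.3107) (cross=9.152)
θ=60°: ex = (C−B)/|BC| = (0.9987,-0.0511); ey = (0.0511,0.9987)
θ=60°: P = B + 3.20·ex + -2.09·ey = (5.0889,1.2132)
θ=311°: B = A + 4.00·(cos311°, sin311°) = (2.6242, -3.0188)
θ=311°: |BD| = 7.9696
θ=311°: circle(B,3.00) ∩ circle(D,6.00): a=2.2909, h=1.9370
θ=311°:   candidates: C₊=(4.0107,-0.3584) cross=15.437; C₋=(5.4781,-3.9437) cross=-15.437
θ=311°:   branch + wants cross > 0 → take C=(4.0107,-0.3584) (cross=15.437)
θ=311°: ex = (C−B)/|BC| = (0.4622,0.8868); ey = (-0.8868,0.4622)
θ=311°: P = B + 3.20·ex + -2.09·ey = (5.9566,-1.1470)

θ=60°: 5.09 1.21
θ=311°: 5.96 -1.15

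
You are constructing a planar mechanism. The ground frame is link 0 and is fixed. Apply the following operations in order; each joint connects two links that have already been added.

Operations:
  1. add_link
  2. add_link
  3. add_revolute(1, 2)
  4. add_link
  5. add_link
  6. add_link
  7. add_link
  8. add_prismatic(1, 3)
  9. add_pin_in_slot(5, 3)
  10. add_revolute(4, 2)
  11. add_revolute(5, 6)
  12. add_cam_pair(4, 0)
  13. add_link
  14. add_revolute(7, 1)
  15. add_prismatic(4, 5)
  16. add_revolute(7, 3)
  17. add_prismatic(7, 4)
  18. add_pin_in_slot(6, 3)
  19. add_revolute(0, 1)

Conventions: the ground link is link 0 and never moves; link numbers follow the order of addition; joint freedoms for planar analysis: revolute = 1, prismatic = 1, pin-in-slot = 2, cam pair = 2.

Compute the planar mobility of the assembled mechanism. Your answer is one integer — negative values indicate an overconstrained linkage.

ground; <1,0,0>
#1 <2,0,0>
#2 <3,0,0>
R:1↔2 J1 <3,1,0>
#3 <4,1,0>
#4 <5,1,0>
#5 <6,1,0>
#6 <7,1,0>
P:1↔3 J1 <7,2,0>
PS:5↔3 J2 <7,2,1>
R:4↔2 J1 <7,3,1>
R:5↔6 J1 <7,4,1>
C:4↔0 J2 <7,4,2>
#7 <8,4,2>
R:7↔1 J1 <8,5,2>
P:4↔5 J1 <8,6,2>
R:7↔3 J1 <8,7,2>
P:7↔4 J1 <8,8,2>
PS:6↔3 J2 <8,8,3>
R:0↔1 J1 <8,9,3>
3×7 − 2×9 − 1×3 = 0

M = 0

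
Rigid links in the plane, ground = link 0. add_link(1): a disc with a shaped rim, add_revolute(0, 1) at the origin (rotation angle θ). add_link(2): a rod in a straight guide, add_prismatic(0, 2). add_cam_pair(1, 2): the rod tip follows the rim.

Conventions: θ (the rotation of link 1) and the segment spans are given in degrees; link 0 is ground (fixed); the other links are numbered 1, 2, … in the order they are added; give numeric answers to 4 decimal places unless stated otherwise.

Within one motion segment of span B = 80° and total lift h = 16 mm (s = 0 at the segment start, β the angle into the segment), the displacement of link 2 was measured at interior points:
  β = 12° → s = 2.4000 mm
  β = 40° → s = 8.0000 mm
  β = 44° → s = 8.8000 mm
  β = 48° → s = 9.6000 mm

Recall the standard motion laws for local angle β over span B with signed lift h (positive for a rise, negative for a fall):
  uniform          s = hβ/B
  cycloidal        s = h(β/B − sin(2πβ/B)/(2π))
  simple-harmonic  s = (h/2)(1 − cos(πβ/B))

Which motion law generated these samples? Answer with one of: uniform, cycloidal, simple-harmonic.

candidates at β/B = r: uniform s = h·r (linear in β); cycloidal s = h·(r − sin(2πr)/(2π)); simple-harmonic s = (h/2)(1 − cos(πr))
β=12°: printed 2.4000 | uniform 2.4000, cycloidal 0.3399, simple-harmonic 0.8719
β=40°: printed 8.0000 | uniform 8.0000, cycloidal 8.0000, simple-harmonic 8.0000
β=44°: printed 8.8000 | uniform 8.8000, cycloidal 9.5869, simple-harmonic 9.2515
β=48°: printed 9.6000 | uniform 9.6000, cycloidal 11.0968, simple-harmonic 10.4721
only one law matches every sample → uniform

uniform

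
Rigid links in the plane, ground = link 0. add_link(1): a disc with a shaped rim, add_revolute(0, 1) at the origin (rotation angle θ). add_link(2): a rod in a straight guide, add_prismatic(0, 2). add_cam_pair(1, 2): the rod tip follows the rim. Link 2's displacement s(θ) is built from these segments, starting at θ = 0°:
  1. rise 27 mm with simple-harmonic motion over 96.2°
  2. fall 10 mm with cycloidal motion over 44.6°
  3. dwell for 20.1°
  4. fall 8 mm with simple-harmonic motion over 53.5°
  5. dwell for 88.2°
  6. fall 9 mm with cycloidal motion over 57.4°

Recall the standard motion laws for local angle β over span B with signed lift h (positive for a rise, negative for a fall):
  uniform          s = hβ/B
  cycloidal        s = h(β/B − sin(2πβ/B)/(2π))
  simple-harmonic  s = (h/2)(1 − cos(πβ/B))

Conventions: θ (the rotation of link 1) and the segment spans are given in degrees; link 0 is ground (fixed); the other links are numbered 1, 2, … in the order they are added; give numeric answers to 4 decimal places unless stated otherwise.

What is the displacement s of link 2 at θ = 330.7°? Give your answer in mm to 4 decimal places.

segment 1 (0° to 96.2°, simple-harmonic, h = 27) is passed completely: s = 0.0000 + (27) = 27.0000
segment 2 (96.2° to 140.8°, cycloidal, h = -10) is passed completely: s = 27.0000 + (-10) = 17.0000
segment 3 (140.8° to 160.9°, dwell): s unchanged at 17.0000
segment 4 (160.9° to 214.4°, simple-harmonic, h = -8) is passed completely: s = 17.0000 + (-8) = 9.0000
segment 5 (214.4° to 302.6°, dwell): s unchanged at 9.0000
θ = 330.7° falls in segment 6 (302.6° to 360°, cycloidal, h = -9): β = 330.7 − 302.6 = 28.1°, B = 57.4°; Δs = -9·(0.4895 − sin(2π·0.4895)/(2π)) = -4.3119; s = 9.0000 − 4.3119 = 4.6881

4.6881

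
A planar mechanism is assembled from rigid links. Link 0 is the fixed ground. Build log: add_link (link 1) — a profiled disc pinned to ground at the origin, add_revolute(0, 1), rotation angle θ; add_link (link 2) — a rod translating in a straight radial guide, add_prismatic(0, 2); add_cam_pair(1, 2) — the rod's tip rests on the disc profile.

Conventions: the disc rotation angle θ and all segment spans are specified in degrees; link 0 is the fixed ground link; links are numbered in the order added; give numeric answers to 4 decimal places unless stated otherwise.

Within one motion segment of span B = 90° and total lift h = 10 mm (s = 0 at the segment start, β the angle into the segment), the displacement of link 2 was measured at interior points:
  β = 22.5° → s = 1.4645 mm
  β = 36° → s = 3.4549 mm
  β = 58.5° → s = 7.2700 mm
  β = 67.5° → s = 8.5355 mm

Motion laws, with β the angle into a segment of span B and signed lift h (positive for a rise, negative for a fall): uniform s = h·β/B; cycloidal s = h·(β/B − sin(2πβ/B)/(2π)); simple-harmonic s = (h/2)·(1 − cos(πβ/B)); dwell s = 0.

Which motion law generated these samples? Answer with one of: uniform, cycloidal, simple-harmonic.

candidates at β/B = r: uniform s = h·r (linear in β); cycloidal s = h·(r − sin(2πr)/(2π)); simple-harmonic s = (h/2)(1 − cos(πr))
β=22.5°: printed 1.4645 | uniform 2.5000, cycloidal 0.9085, simple-harmonic 1.4645
β=36°: printed 3.4549 | uniform 4.0000, cycloidal 3.0645, simple-harmonic 3.4549
β=58.5°: printed 7.2700 | uniform 6.5000, cycloidal 7.7876, simple-harmonic 7.2700
β=67.5°: printed 8.5355 | uniform 7.5000, cycloidal 9.0915, simple-harmonic 8.5355
only one law matches every sample → simple-harmonic

simple-harmonic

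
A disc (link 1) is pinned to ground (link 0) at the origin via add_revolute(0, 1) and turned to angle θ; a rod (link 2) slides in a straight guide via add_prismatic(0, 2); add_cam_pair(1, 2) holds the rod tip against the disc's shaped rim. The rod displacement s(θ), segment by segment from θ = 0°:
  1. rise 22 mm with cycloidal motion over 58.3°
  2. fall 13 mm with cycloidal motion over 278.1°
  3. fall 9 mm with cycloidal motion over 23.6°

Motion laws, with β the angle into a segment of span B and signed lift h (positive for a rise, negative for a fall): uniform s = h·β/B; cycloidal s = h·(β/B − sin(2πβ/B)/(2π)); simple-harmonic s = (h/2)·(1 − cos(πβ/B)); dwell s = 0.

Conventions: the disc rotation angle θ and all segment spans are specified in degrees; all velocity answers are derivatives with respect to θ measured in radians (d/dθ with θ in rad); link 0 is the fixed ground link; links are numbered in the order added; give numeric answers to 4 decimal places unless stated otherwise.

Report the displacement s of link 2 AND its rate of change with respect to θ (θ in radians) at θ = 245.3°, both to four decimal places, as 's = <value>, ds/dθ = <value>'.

segment 1 (0° to 58.3°, cycloidal, h = 22) is passed completely: s = 0.0000 + (22) = 22.0000
θ = 245.3° falls in segment 2 (58.3° to 336.4°, cycloidal, h = -13): β = 245.3 − 58.3 = 187°, B = 278.1°; Δs = -13·(0.6724 − sin(2π·0.6724)/(2π)) = -10.5695; s = 22.0000 − 10.5695 = 11.4305
velocity in seg [58.3°–336.4°] (cycloidal), θ in radians: β = 187° = 3.2638 rad, B = 278.1° = 4.8538 rad; ds/dθ = (h/B)(1 − cos(2πβ/B)) = ((-13)/4.8538)(1 − cos(2π·0.6724)) = -3.932798 mm/rad

s = 11.4305, ds/dθ = -3.9328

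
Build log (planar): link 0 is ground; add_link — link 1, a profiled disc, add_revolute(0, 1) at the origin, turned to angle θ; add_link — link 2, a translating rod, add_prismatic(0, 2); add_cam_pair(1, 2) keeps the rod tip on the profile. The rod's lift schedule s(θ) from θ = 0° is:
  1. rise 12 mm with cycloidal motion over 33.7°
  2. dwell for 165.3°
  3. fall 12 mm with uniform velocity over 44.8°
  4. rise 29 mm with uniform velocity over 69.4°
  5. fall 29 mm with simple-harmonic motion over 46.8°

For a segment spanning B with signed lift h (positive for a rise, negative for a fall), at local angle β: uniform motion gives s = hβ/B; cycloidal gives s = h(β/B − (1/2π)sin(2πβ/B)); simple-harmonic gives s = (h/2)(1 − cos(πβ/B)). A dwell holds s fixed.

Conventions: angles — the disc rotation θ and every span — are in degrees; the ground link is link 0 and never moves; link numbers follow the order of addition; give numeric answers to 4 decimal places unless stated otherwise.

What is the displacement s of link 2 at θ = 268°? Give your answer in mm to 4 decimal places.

seg 1 [0°–33.7°] cycloidal, h=12: full span → s += 12 → s = 12.0000
seg 2 [33.7°–199°] dwell: s stays 12.0000
seg 3 [199°–243.8°] uniform, h=-12: full span → s += -12 → s = 0.0000
seg 4 [243.8°–313.2°] uniform, h=29: θ=268° here. β=24.2, B=69.4. 29·24.2/69.4 = 10.1124 → s = 10.1124

10.1124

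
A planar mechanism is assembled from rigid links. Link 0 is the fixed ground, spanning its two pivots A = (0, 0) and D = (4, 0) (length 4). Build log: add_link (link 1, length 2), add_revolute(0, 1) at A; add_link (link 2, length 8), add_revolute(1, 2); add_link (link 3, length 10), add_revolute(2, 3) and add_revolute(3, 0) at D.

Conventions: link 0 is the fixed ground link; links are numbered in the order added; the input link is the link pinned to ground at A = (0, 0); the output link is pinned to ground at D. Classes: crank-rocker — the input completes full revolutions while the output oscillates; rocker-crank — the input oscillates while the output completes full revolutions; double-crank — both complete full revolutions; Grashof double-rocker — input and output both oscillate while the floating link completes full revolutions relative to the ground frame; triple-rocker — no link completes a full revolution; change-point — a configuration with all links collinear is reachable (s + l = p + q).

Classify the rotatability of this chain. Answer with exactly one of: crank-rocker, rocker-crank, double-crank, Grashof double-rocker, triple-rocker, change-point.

lengths: ground=4, input=2, coupler=8, output=10
sorted: s=2 (shortest), l=10 (longest), p+q=12
s + l = 12 vs p + q = 12
s + l = p + q → change-point (collinear configuration reachable)

change-point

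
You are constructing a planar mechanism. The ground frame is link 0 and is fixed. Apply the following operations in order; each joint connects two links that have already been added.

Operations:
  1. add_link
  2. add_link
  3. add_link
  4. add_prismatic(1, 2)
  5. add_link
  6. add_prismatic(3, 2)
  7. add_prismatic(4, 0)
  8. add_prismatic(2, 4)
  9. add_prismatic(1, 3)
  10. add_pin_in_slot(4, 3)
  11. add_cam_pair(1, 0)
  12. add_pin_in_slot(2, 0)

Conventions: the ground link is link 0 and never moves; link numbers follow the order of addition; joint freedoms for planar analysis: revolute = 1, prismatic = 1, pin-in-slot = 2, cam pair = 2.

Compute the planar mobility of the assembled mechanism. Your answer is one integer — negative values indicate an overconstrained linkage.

link 0 = ground. State L|J1|J2 = 1|0|0
+link1  2|0|0
+link2  3|0|0
+link3  4|0|0
P(1,2) f=1→J1  4|1|0
+link4  5|1|0
P(3,2) f=1→J1  5|2|0
P(4,0) f=1→J1  5|3|0
P(2,4) f=1→J1  5|4|0
P(1,3) f=1→J1  5|5|0
PS(4,3) f=2→J2  5|5|1
C(1,0) f=2→J2  5|5|2
PS(2,0) f=2→J2  5|5|3
M = 3(5−1)−2·5−3 = 12−10−3 = -1

M = -1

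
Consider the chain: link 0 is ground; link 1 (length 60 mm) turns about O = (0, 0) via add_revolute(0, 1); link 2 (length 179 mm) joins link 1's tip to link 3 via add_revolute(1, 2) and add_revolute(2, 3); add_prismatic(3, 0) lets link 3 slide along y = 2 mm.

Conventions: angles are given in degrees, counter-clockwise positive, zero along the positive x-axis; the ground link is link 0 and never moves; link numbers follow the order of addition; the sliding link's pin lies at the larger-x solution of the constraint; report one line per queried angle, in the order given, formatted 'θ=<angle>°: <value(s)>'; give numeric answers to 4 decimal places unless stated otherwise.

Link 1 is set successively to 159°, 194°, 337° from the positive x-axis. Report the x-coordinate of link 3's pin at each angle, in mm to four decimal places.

geometry: r = 60 mm, L = 179 mm, e = 2 mm
θ=159°: crank pin P = (r cos θ, r sin θ) = (-56.014826, 21.502077)
θ=159°: h = r sin θ − e = 21.502077 − 2 = 19.502077
θ=159°: x = r cos θ + √(L² − h²) = -56.014826 + 177.934451 = 121.919626
θ=194°: crank pin P = (r cos θ, r sin θ) = (-58.217744, -14.515314)
θ=194°: h = r sin θ − e = -14.515314 − 2 = -16.515314
θ=194°: x = r cos θ + √(L² − h²) = -58.217744 + 178.236485 = 120.018741
θ=337°: crank pin P = (r cos θ, r sin θ) = (55.230291, -23.443868)
θ=337°: h = r sin θ − e = -23.443868 − 2 = -25.443868
θ=337°: x = r cos θ + √(L² − h²) = 55.230291 + 177.182419 = 232.412710

θ=159°: 121.9196
θ=194°: 120.0187
θ=337°: 232.4127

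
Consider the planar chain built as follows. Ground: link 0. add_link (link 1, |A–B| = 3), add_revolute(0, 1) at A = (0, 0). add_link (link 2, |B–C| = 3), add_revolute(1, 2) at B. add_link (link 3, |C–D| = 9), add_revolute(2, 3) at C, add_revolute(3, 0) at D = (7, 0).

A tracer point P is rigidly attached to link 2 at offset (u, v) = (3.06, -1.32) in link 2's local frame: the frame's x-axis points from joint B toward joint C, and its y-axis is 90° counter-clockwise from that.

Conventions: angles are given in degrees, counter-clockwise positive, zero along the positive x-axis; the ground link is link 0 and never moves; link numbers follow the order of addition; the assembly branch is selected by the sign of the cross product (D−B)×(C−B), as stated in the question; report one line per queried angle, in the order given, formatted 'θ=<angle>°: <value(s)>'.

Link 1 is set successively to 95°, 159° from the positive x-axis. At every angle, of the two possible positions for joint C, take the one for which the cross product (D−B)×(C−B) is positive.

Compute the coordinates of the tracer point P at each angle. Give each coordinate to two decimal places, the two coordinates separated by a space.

A=(0,0), D=(7.00,0)
θ=95°: B = A + 3.00·(cos95°, sin95°) = (-0.2615, 2.9886)
θ=95°: |BD| = 7.8524
θ=95°: circle(B,3.00) ∩ circle(D,9.00): a=-0.6584, h=2.9269
θ=95°:   candidates: C₊=(0.2437,5.9458) cross=22.983; C₋=(-1.9842,0.5326) cross=-22.983
θ=95°:   branch + wants cross > 0 → take C=(0.2437,5.9458) (cross=22.983)
θ=95°: ex = (C−B)/|BC| = (0.1684,0.9857); ey = (-0.9857,0.1684)
θ=95°: P = B + 3.06·ex + -1.32·ey = (1.5549,5.7826)
θ=159°: B = A + 3.00·(cos159°, sin159°) = (-2.8007, 1.0751)
θ=159°: |BD| = 9.8595
θ=159°: circle(B,3.00) ∩ circle(D,9.00): a=1.2785, h=2.7139
θ=159°:   candidates: C₊=(-1.2340,3.6335) cross=26.758; C₋=(-1.8258,-1.7621) cross=-26.758
θ=159°:   branch + wants cross > 0 → take C=(-1.2340,3.6335) (cross=26.758)
θ=159°: ex = (C−B)/|BC| = (0.5223,0.8528); ey = (-0.8528,0.5223)
θ=159°: P = B + 3.06·ex + -1.32·ey = (-0.0769,2.9952)

θ=95°: 1.55 5.78
θ=159°: -0.08 3.00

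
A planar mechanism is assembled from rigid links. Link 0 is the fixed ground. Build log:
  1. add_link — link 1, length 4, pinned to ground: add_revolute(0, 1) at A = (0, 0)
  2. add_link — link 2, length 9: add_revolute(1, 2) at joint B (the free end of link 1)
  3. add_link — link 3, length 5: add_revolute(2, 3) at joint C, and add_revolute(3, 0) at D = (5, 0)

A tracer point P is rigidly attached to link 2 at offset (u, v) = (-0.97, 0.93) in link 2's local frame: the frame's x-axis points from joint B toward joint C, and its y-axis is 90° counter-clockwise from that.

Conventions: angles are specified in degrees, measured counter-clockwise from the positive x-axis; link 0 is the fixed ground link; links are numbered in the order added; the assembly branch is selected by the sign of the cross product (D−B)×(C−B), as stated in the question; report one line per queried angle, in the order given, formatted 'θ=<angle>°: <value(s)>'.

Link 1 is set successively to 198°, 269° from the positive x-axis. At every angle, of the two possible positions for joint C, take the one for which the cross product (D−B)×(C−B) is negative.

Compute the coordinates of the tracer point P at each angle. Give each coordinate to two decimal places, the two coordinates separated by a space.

A=(0,0), D=(5.00,0)
θ=198°: B = A + 4.00·(cos198°, sin198°) = (-3.8042, -1.2361)
θ=198°: |BD| = 8.8906
θ=198°: circle(B,9.00) ∩ circle(D,5.00): a=7.5947, h=4.8292
θ=198°:   candidates: C₊=(3.0453,4.6021) cross=42.934; C₋=(4.3881,-4.9624) cross=-42.934
θ=198°:   branch - wants cross < 0 → take C=(4.3881,-4.9624) (cross=-42.934)
θ=198°: ex = (C−B)/|BC| = (0.9103,-0.4140); ey = (0.4140,0.9103)
θ=198°: P = B + -0.97·ex + 0.93·ey = (-4.3021,0.0121)
θ=269°: B = A + 4.00·(cos269°, sin269°) = (-0.0698, -3.9994)
θ=269°: |BD| = 6.4574
θ=269°: circle(B,9.00) ∩ circle(D,5.00): a=7.5648, h=4.8758
θ=269°:   candidates: C₊=(2.8496,4.5140) cross=31.485; C₋=(8.8893,-3.1422) cross=-31.485
θ=269°:   branch - wants cross < 0 → take C=(8.8893,-3.1422) (cross=-31.485)
θ=269°: ex = (C−B)/|BC| = (0.9955,0.0952); ey = (-0.0952,0.9955)
θ=269°: P = B + -0.97·ex + 0.93·ey = (-1.1240,-3.1660)

θ=198°: -4.30 0.01
θ=269°: -1.12 -3.17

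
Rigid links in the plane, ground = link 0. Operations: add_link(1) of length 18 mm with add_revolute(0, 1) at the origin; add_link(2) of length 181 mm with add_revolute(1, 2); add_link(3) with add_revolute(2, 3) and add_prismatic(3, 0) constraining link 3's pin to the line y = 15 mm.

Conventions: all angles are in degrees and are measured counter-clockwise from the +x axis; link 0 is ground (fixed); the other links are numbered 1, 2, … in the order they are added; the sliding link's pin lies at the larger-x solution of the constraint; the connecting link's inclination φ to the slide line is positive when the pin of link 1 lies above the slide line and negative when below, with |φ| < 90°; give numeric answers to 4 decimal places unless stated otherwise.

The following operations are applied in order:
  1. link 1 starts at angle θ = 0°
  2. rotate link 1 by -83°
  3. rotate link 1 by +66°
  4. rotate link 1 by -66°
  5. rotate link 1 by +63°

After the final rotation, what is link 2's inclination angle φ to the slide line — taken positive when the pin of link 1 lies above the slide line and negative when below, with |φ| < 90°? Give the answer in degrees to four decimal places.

geometry: r = 18 mm, L = 181 mm, e = 15 mm; θ starts at 0°
rotate link 1 by -83°: θ ← 0° -83° = -83°
rotate link 1 by +66°: θ ← -83° +66° = -17°
rotate link 1 by -66°: θ ← -17° -66° = -83°
rotate link 1 by +63°: θ ← -83° +63° = -20°
h = r sin θ − e = -6.156363 − 15 = -21.156363
sin φ = h / L = -21.156363 / 181 = -0.11688598
φ = arcsin(-0.11688598) = -6.712418°

-6.7124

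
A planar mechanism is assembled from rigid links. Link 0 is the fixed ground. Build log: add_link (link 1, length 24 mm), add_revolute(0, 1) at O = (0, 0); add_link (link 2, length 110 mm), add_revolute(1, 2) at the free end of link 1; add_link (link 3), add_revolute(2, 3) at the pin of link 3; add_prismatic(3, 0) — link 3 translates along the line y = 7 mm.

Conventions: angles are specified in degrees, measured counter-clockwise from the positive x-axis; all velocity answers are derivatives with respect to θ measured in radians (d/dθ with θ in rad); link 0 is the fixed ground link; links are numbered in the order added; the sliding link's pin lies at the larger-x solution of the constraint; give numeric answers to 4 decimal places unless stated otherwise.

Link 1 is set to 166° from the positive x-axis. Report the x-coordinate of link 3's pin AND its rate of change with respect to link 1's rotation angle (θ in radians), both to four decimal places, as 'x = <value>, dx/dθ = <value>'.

geometry: r = 24 mm, L = 110 mm, e = 7 mm
crank pin P = (r cos θ, r sin θ) = (-23.287097, 5.806125)
h = r sin θ − e = 5.806125 − 7 = -1.193875
x = r cos θ + √(L² − h²) = -23.287097 + 109.993521 = 86.706424
dx/dθ = −r sin θ − h·r cos θ/√(L² − h²) (θ in radians; h = -1.193875) = -6.058885

x = 86.7064, dx/dθ = -6.0589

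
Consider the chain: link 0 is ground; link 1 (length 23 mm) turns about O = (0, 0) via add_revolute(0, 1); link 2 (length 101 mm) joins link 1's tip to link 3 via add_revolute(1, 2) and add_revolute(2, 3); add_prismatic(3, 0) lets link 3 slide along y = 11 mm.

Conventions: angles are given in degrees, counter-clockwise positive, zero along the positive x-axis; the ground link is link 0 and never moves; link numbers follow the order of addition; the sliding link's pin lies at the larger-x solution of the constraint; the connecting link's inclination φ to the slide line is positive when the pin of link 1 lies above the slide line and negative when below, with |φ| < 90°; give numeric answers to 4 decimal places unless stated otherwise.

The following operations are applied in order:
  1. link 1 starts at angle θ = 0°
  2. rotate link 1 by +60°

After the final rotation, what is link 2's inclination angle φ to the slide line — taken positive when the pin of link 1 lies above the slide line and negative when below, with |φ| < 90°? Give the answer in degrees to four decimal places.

geometry: r = 23 mm, L = 101 mm, e = 11 mm; θ starts at 0°
rotate link 1 by +60°: θ ← 0° +60° = 60°
h = r sin θ − e = 19.918584 − 11 = 8.918584
sin φ = h / L = 8.918584 / 101 = 0.08830281
φ = arcsin(0.08830281) = 5.065977°

5.0660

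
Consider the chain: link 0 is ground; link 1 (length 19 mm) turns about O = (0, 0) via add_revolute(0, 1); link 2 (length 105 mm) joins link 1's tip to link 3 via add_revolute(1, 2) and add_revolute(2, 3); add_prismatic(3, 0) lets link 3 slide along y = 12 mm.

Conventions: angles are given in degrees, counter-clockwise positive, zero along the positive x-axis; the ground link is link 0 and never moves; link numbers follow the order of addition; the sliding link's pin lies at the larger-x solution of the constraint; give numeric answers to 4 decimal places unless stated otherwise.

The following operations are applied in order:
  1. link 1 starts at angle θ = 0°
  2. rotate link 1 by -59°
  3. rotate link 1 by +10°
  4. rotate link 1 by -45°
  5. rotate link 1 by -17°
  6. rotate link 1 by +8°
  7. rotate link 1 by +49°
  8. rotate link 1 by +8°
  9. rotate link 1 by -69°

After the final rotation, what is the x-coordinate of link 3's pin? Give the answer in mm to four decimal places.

geometry: r = 19 mm, L = 105 mm, e = 12 mm; θ starts at 0°
rotate link 1 by -59°: θ ← 0° -59° = -59°
rotate link 1 by +10°: θ ← -59° +10° = -49°
rotate link 1 by -45°: θ ← -49° -45° = -94°
rotate link 1 by -17°: θ ← -94° -17° = -111°
rotate link 1 by +8°: θ ← -111° +8° = -103°
rotate link 1 by +49°: θ ← -103° +49° = -54°
rotate link 1 by +8°: θ ← -54° +8° = -46°
rotate link 1 by -69°: θ ← -46° -69° = -115°
crank pin P = (r cos θ, r sin θ) = (-8.029747, -17.219848)
h = r sin θ − e = -17.219848 − 12 = -29.219848
x = r cos θ + √(L² − h²) = -8.029747 + 100.852370 = 92.822623

92.8226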